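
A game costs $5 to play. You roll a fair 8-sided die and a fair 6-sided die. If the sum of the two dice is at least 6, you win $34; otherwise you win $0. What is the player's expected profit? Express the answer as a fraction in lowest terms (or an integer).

263/12 dollars

E[payout] = (5/24)·0 + (19/24)·34 = 323/12
Expected profit = 323/12 − 5 = 263/12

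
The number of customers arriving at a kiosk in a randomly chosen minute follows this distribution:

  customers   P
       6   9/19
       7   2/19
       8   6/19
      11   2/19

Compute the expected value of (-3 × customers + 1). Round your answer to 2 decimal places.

-20.79

E[-3x+1] = (9/19)·(-17) + (2/19)·(-20) + (6/19)·(-23) + (2/19)·(-32)
     = -395/19 ≈ -20.79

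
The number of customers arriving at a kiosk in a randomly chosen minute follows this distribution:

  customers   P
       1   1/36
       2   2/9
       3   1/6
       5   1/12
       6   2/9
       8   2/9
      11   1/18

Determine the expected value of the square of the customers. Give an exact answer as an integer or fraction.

301/9

E[X²] = (1/36)·1 + (2/9)·4 + (1/6)·9 + (1/12)·25 + (2/9)·36 + (2/9)·64 + (1/18)·121
     = 301/9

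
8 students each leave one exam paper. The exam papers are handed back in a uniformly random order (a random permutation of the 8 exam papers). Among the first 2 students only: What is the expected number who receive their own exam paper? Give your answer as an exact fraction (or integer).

1/4

Let Xᵢ = 1 if person i gets their own exam paper. For each i, P(Xᵢ=1) = 1/8.
By linearity of expectation, E[X₁+…+X_2] = 2·(1/8) = 1/4.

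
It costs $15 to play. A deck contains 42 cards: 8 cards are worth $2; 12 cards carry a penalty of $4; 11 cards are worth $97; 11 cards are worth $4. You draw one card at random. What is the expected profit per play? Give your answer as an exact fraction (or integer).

449/42 dollars

E[payout] = (8/42)·2 + (12/42)·(-4) + (11/42)·97 + (11/42)·4 = 1079/42
Expected profit = 1079/42 − 15 = 449/42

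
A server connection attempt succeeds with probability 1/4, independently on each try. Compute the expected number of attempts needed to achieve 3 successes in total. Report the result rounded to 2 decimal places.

12.00

By linearity (sum of 3 independent geometric waits), E[trials] = 3/p = 3/(1/4) = 12.
≈ 12.00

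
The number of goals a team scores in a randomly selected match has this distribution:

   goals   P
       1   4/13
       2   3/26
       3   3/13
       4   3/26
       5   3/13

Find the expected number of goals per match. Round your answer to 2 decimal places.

E[X] = (4/13)·1 + (3/26)·2 + (3/13)·3 + (3/26)·4 + (3/13)·5
     = 37/13 ≈ 2.85

2.85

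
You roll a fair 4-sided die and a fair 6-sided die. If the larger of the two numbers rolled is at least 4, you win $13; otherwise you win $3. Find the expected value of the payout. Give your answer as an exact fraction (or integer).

37/4 dollars

E[payout] = (3/8)·3 + (5/8)·13 = 37/4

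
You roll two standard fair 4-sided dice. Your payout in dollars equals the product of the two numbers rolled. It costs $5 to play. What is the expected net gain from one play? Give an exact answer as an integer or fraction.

Distribution of the product of the two numbers rolled: 1 w.p. 1/16, 2 w.p. 1/8, 3 w.p. 1/8, 4 w.p. 3/16, 6 w.p. 1/8, 8 w.p. 1/8, …
E[payout] = (1/16)·1 + (1/8)·2 + (1/8)·3 + (3/16)·4 + (1/8)·6 + (1/8)·8 + (1/16)·9 + (1/8)·12 + (1/16)·16 = 25/4
Expected profit = 25/4 − 5 = 5/4

5/4 dollars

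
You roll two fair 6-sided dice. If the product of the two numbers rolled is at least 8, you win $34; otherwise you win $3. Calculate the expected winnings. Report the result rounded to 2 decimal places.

$21.94

E[payout] = (7/18)·3 + (11/18)·34 = 395/18
≈ $21.94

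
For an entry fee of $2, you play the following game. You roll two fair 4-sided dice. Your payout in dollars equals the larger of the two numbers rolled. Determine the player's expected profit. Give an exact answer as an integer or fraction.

Distribution of the larger of the two numbers rolled: 1 w.p. 1/16, 2 w.p. 3/16, 3 w.p. 5/16, 4 w.p. 7/16
E[payout] = (1/16)·1 + (3/16)·2 + (5/16)·3 + (7/16)·4 = 25/8
Expected profit = 25/8 − 2 = 9/8

9/8 dollars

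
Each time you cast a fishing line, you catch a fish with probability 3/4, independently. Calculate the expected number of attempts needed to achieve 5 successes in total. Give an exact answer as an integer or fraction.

By linearity (sum of 5 independent geometric waits), E[trials] = 5/p = 5/(3/4) = 20/3.

20/3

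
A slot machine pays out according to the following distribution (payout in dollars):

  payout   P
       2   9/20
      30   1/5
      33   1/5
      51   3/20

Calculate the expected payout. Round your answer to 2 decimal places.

E[X] = (9/20)·2 + (1/5)·30 + (1/5)·33 + (3/20)·51
     = 423/20 ≈ 21.15

$21.15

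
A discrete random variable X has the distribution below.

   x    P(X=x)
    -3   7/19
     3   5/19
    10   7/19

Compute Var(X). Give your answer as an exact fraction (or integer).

11256/361

E[X] = (7/19)·(-3) + (5/19)·3 + (7/19)·10 = 64/19
E[X²] = (7/19)·9 + (5/19)·9 + (7/19)·100 = 808/19
Var(X) = 808/19 − (64/19)² = 11256/361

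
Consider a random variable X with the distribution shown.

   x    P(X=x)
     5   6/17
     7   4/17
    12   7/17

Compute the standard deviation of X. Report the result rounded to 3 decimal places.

3.143

E[X] = 142/17, E[X²] = 1354/17
Var(X) = E[X²] − (E[X])² = 1354/17 − 20164/289 = 2854/289
SD(X) = √(2854/289) ≈ 3.143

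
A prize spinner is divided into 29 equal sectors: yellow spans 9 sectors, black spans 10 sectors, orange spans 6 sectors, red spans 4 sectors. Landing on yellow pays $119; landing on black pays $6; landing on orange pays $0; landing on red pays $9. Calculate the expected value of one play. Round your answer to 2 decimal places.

$40.24

E[payout] = (9/29)·119 + (10/29)·6 + (6/29)·0 + (4/29)·9 = 1167/29
≈ $40.24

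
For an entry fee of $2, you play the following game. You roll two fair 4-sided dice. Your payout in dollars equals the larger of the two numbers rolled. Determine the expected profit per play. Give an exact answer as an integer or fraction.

Distribution of the larger of the two numbers rolled: 1 w.p. 1/16, 2 w.p. 3/16, 3 w.p. 5/16, 4 w.p. 7/16
E[payout] = (1/16)·1 + (3/16)·2 + (5/16)·3 + (7/16)·4 = 25/8
Expected profit = 25/8 − 2 = 9/8

9/8 dollars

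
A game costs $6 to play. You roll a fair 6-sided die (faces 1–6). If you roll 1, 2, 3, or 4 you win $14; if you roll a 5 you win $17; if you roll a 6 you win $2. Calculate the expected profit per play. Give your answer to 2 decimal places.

E[payout] = (1/6)·2 + (2/3)·14 + (1/6)·17 = 25/2
Expected profit = 25/2 − 6 = 13/2 ≈ $6.50

$6.50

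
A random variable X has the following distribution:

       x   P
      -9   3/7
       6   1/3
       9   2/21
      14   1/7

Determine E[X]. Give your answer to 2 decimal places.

E[X] = (3/7)·(-9) + (1/3)·6 + (2/21)·9 + (1/7)·14
     = 1 ≈ 1.00

1.00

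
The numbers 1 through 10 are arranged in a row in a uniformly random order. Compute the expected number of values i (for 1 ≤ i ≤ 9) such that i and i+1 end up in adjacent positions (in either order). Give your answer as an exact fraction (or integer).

9/5

For each i ∈ {1,…,9}, let Xᵢ = 1 if i and i+1 are adjacent. P(Xᵢ=1) = 2·(10−1)!/10! = 2/10.
By linearity, E[ΣXᵢ] = (9)·(2/10) = 9/5.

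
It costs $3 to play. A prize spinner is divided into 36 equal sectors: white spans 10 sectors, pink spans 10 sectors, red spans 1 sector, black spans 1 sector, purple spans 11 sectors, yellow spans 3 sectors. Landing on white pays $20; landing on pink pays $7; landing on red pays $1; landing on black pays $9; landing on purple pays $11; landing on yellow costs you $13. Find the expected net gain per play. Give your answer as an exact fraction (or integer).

E[payout] = (10/36)·20 + (10/36)·7 + (1/36)·1 + (1/36)·9 + (11/36)·11 + (3/36)·(-13) = 181/18
Expected profit = 181/18 − 3 = 127/18

127/18 dollars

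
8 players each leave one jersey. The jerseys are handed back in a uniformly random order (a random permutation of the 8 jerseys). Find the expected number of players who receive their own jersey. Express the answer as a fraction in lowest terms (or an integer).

1

Let Xᵢ = 1 if person i gets their own jersey. For each i, P(Xᵢ=1) = 1/8.
By linearity of expectation, E[X₁+…+X_8] = 8·(1/8) = 1.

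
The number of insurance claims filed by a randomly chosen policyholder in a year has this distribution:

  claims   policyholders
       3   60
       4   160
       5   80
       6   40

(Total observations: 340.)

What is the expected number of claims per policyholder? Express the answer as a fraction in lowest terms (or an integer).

73/17

Total = 340, so P(claims=3) = 60/340, etc.
E[X] = (3/17)·3 + (8/17)·4 + (4/17)·5 + (2/17)·6
     = 73/17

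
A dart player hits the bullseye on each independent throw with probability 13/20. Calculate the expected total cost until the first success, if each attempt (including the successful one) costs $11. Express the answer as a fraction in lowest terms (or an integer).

E[#attempts] = 1/p = 20/13; E[cost] = 11·20/13 = 220/13.

220/13 dollars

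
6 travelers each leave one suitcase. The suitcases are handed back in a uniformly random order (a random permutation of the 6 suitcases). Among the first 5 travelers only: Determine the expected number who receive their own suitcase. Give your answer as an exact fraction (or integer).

Let Xᵢ = 1 if person i gets their own suitcase. For each i, P(Xᵢ=1) = 1/6.
By linearity of expectation, E[X₁+…+X_5] = 5·(1/6) = 5/6.

5/6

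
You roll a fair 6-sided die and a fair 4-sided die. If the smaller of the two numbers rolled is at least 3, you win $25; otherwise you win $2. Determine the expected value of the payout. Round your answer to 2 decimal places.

E[payout] = (2/3)·2 + (1/3)·25 = 29/3
≈ $9.67

$9.67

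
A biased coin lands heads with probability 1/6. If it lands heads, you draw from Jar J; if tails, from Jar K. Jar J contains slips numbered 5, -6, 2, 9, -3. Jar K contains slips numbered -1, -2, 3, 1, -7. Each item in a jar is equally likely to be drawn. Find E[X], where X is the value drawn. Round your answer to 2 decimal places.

E[X | Jar J] = (5 − 6 + 2 + 9 − 3)/5 = 7/5
E[X | Jar K] = (-1 − 2 + 3 + 1 − 7)/5 = -6/5
E[X] = (1/6)·7/5 + (5/6)·(-6/5) = -23/30 ≈ -0.77

-0.77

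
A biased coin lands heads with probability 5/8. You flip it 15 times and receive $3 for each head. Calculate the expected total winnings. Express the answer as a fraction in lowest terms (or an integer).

225/8 dollars

E[#heads] = 15·5/8 = 75/8 (linearity over flips).
E[winnings] = 3·75/8 = 225/8.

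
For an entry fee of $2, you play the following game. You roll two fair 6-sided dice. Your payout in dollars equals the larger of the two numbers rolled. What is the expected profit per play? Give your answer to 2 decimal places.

Distribution of the larger of the two numbers rolled: 1 w.p. 1/36, 2 w.p. 1/12, 3 w.p. 5/36, 4 w.p. 7/36, 5 w.p. 1/4, 6 w.p. 11/36
E[payout] = (1/36)·1 + (1/12)·2 + (5/36)·3 + (7/36)·4 + (1/4)·5 + (11/36)·6 = 161/36
Expected profit = 161/36 − 2 = 89/36 ≈ $2.47

$2.47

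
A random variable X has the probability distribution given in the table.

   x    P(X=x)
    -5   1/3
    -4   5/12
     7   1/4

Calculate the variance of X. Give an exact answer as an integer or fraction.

3563/144

E[X] = (1/3)·(-5) + (5/12)·(-4) + (1/4)·7 = -19/12
E[X²] = (1/3)·25 + (5/12)·16 + (1/4)·49 = 109/4
Var(X) = 109/4 − (-19/12)² = 3563/144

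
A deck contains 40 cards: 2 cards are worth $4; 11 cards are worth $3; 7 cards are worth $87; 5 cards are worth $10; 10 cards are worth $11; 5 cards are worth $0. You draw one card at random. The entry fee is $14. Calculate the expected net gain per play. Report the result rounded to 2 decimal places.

E[payout] = (2/40)·4 + (11/40)·3 + (7/40)·87 + (5/40)·10 + (10/40)·11 + (5/40)·0 = 81/4
Expected profit = 81/4 − 14 = 25/4 ≈ $6.25

$6.25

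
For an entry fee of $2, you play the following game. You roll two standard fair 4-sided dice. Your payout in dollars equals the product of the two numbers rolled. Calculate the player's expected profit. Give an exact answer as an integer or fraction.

Distribution of the product of the two numbers rolled: 1 w.p. 1/16, 2 w.p. 1/8, 3 w.p. 1/8, 4 w.p. 3/16, 6 w.p. 1/8, 8 w.p. 1/8, …
E[payout] = (1/16)·1 + (1/8)·2 + (1/8)·3 + (3/16)·4 + (1/8)·6 + (1/8)·8 + (1/16)·9 + (1/8)·12 + (1/16)·16 = 25/4
Expected profit = 25/4 − 2 = 17/4

17/4 dollars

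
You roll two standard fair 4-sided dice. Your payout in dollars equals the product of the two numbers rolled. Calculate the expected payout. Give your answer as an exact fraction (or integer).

25/4 dollars

Distribution of the product of the two numbers rolled: 1 w.p. 1/16, 2 w.p. 1/8, 3 w.p. 1/8, 4 w.p. 3/16, 6 w.p. 1/8, 8 w.p. 1/8, …
E[payout] = (1/16)·1 + (1/8)·2 + (1/8)·3 + (3/16)·4 + (1/8)·6 + (1/8)·8 + (1/16)·9 + (1/8)·12 + (1/16)·16 = 25/4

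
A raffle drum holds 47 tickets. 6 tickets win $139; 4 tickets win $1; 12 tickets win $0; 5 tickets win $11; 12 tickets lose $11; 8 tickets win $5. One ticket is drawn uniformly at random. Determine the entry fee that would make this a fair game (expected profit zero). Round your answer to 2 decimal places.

$17.04

E[payout] = (6/47)·139 + (4/47)·1 + (12/47)·0 + (5/47)·11 + (12/47)·(-11) + (8/47)·5 = 801/47
Fair fee = E[payout] = 801/47 ≈ $17.04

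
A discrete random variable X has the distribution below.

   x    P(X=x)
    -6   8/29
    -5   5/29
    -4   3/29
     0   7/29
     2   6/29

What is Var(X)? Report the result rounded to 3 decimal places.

E[X] = (8/29)·(-6) + (5/29)·(-5) + (3/29)·(-4) + (7/29)·0 + (6/29)·2 = -73/29
E[X²] = (8/29)·36 + (5/29)·25 + (3/29)·16 + (7/29)·0 + (6/29)·4 = 485/29
Var(X) = 485/29 − (-73/29)² = 8736/841 ≈ 10.388

10.388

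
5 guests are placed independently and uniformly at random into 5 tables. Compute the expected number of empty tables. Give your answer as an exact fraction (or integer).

Let Xⱼ=1 if table j is empty. P(Xⱼ=1) = ((5-1)/5)^5 = 1024/3125.
By linearity, E[#empty] = 5·1024/3125 = 1024/625.

1024/625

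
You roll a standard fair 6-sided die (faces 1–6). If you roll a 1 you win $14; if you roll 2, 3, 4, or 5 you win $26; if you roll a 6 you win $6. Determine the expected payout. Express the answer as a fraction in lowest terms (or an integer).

62/3 dollars

E[payout] = (1/6)·6 + (1/6)·14 + (2/3)·26 = 62/3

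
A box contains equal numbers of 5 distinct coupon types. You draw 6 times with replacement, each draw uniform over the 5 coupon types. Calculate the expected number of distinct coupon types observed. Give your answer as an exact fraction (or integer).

Let Xⱼ=1 if type j appears at least once. P(Xⱼ=1) = 1 − ((5−1)/5)^6 = 11529/15625.
E[#distinct] = 5·11529/15625 = 11529/3125.

11529/3125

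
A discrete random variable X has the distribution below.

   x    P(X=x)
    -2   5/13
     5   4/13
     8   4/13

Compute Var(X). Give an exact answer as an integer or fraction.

E[X] = (5/13)·(-2) + (4/13)·5 + (4/13)·8 = 42/13
E[X²] = (5/13)·4 + (4/13)·25 + (4/13)·64 = 376/13
Var(X) = 376/13 − (42/13)² = 3124/169

3124/169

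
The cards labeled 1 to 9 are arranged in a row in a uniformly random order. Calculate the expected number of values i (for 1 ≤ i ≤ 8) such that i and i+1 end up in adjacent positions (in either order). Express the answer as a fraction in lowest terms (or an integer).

For each i ∈ {1,…,8}, let Xᵢ = 1 if i and i+1 are adjacent. P(Xᵢ=1) = 2·(9−1)!/9! = 2/9.
By linearity, E[ΣXᵢ] = (8)·(2/9) = 16/9.

16/9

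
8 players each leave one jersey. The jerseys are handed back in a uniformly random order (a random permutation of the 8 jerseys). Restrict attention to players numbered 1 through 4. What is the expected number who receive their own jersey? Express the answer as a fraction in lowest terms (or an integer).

Let Xᵢ = 1 if person i gets their own jersey. For each i, P(Xᵢ=1) = 1/8.
By linearity of expectation, E[X₁+…+X_4] = 4·(1/8) = 1/2.

1/2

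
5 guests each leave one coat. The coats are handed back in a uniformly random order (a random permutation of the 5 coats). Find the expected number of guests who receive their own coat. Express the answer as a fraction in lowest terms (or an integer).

Let Xᵢ = 1 if person i gets their own coat. For each i, P(Xᵢ=1) = 1/5.
By linearity of expectation, E[X₁+…+X_5] = 5·(1/5) = 1.

1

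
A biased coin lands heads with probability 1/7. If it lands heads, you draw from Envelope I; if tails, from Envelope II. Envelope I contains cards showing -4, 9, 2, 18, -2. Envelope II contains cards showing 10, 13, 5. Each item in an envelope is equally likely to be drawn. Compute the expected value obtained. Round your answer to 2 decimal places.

E[X | Envelope I] = (-4 + 9 + 2 + 18 − 2)/5 = 23/5
E[X | Envelope II] = (10 + 13 + 5)/3 = 28/3
E[X] = (1/7)·23/5 + (6/7)·28/3 = 303/35 ≈ 8.66

8.66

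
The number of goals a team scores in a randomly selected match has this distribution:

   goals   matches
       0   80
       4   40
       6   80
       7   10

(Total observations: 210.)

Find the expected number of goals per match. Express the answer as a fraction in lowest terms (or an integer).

Total = 210, so P(goals=0) = 80/210, etc.
E[X] = (8/21)·0 + (4/21)·4 + (8/21)·6 + (1/21)·7
     = 71/21

71/21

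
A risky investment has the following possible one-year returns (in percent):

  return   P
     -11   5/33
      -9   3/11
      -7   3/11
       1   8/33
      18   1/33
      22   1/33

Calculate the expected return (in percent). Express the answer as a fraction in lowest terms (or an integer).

E[X] = (5/33)·(-11) + (3/11)·(-9) + (3/11)·(-7) + (8/33)·1 + (1/33)·18 + (1/33)·22
     = -151/33

-151/33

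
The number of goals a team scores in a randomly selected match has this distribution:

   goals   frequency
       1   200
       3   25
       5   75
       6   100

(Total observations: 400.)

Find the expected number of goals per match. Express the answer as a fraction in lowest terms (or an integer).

Total = 400, so P(goals=1) = 200/400, etc.
E[X] = (1/2)·1 + (1/16)·3 + (3/16)·5 + (1/4)·6
     = 25/8

25/8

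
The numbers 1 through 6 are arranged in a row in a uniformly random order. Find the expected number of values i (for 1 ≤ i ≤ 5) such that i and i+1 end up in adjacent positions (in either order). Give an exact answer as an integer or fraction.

For each i ∈ {1,…,5}, let Xᵢ = 1 if i and i+1 are adjacent. P(Xᵢ=1) = 2·(6−1)!/6! = 2/6.
By linearity, E[ΣXᵢ] = (5)·(2/6) = 5/3.

5/3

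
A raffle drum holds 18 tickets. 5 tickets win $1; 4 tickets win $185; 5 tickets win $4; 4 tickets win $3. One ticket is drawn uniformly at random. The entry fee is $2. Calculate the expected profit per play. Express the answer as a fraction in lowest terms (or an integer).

247/6 dollars

E[payout] = (5/18)·1 + (4/18)·185 + (5/18)·4 + (4/18)·3 = 259/6
Expected profit = 259/6 − 2 = 247/6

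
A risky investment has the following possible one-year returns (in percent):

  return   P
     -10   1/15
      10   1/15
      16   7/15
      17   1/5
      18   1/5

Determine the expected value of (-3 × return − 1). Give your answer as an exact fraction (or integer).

-222/5

E[-3x-1] = (1/15)·29 + (1/15)·(-31) + (7/15)·(-49) + (1/5)·(-52) + (1/5)·(-55)
     = -222/5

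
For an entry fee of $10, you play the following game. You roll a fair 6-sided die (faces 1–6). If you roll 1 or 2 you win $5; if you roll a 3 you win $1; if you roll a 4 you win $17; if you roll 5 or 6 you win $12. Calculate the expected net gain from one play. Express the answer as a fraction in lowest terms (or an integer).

-4/3 dollars

E[payout] = (1/6)·1 + (1/3)·5 + (1/3)·12 + (1/6)·17 = 26/3
Expected profit = 26/3 − 10 = -4/3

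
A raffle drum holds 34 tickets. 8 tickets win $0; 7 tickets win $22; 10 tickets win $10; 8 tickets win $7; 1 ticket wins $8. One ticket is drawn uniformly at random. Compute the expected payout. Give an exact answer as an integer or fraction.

E[payout] = (8/34)·0 + (7/34)·22 + (10/34)·10 + (8/34)·7 + (1/34)·8 = 159/17

159/17 dollars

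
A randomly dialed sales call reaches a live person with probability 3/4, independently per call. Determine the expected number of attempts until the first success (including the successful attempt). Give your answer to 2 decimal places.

1.33

For a geometric distribution, E[trials] = 1/p = 1/(3/4) = 4/3.
≈ 1.33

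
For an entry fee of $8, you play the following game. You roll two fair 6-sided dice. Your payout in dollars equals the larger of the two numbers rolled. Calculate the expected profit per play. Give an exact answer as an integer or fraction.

Distribution of the larger of the two numbers rolled: 1 w.p. 1/36, 2 w.p. 1/12, 3 w.p. 5/36, 4 w.p. 7/36, 5 w.p. 1/4, 6 w.p. 11/36
E[payout] = (1/36)·1 + (1/12)·2 + (5/36)·3 + (7/36)·4 + (1/4)·5 + (11/36)·6 = 161/36
Expected profit = 161/36 − 8 = -127/36

-127/36 dollars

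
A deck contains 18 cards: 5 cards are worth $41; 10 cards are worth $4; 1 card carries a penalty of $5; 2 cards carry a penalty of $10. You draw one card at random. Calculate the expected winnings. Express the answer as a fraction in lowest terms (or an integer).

E[payout] = (5/18)·41 + (10/18)·4 + (1/18)·(-5) + (2/18)·(-10) = 110/9

110/9 dollars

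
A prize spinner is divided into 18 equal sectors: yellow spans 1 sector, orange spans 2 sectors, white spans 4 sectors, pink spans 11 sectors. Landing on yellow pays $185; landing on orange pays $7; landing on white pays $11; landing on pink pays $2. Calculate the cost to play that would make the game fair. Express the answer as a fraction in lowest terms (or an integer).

E[payout] = (1/18)·185 + (2/18)·7 + (4/18)·11 + (11/18)·2 = 265/18
Fair fee = E[payout] = 265/18

265/18 dollars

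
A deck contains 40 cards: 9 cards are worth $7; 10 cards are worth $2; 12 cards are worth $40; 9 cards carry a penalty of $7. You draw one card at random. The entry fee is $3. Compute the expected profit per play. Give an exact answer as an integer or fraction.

E[payout] = (9/40)·7 + (10/40)·2 + (12/40)·40 + (9/40)·(-7) = 25/2
Expected profit = 25/2 − 3 = 19/2

19/2 dollars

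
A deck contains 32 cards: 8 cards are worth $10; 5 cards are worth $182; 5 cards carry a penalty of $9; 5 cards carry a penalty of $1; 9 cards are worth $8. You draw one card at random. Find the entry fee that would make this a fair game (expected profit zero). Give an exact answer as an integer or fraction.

253/8 dollars

E[payout] = (8/32)·10 + (5/32)·182 + (5/32)·(-9) + (5/32)·(-1) + (9/32)·8 = 253/8
Fair fee = E[payout] = 253/8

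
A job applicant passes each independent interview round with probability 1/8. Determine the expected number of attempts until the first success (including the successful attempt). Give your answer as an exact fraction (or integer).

For a geometric distribution, E[trials] = 1/p = 1/(1/8) = 8.

8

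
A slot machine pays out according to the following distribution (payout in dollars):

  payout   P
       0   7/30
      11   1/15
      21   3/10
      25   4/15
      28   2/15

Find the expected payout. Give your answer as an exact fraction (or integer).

523/30 dollars

E[X] = (7/30)·0 + (1/15)·11 + (3/10)·21 + (4/15)·25 + (2/15)·28
     = 523/30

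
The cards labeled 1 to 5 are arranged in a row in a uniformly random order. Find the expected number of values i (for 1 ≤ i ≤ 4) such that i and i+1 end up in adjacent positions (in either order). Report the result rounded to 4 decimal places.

1.6000

For each i ∈ {1,…,4}, let Xᵢ = 1 if i and i+1 are adjacent. P(Xᵢ=1) = 2·(5−1)!/5! = 2/5.
By linearity, E[ΣXᵢ] = (4)·(2/5) = 8/5.
≈ 1.6000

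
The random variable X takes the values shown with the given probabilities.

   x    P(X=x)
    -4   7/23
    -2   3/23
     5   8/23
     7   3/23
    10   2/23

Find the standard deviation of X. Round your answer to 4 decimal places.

E[X] = 47/23, E[X²] = 671/23
Var(X) = E[X²] − (E[X])² = 671/23 − 2209/529 = 13224/529
SD(X) = √(13224/529) ≈ 4.9998

4.9998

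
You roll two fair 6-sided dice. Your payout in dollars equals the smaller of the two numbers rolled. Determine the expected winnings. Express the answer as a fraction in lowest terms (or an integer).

91/36 dollars

Distribution of the smaller of the two numbers rolled: 1 w.p. 11/36, 2 w.p. 1/4, 3 w.p. 7/36, 4 w.p. 5/36, 5 w.p. 1/12, 6 w.p. 1/36
E[payout] = (11/36)·1 + (1/4)·2 + (7/36)·3 + (5/36)·4 + (1/12)·5 + (1/36)·6 = 91/36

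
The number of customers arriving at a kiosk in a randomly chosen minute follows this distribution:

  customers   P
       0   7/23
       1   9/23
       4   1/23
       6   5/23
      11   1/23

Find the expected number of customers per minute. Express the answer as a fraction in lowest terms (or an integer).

E[X] = (7/23)·0 + (9/23)·1 + (1/23)·4 + (5/23)·6 + (1/23)·11
     = 54/23

54/23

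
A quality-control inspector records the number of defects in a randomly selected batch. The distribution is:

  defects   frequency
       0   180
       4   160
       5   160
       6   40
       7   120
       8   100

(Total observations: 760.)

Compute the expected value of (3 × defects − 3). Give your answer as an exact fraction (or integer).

Total = 760, so P(defects=0) = 180/760, etc.
E[3x-3] = (9/38)·(-3) + (4/19)·9 + (4/19)·12 + (1/19)·15 + (3/19)·18 + (5/38)·21
     = 192/19

192/19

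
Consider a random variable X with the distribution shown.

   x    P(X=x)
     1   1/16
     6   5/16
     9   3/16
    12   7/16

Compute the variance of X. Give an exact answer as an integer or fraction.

E[X] = (1/16)·1 + (5/16)·6 + (3/16)·9 + (7/16)·12 = 71/8
E[X²] = (1/16)·1 + (5/16)·36 + (3/16)·81 + (7/16)·144 = 179/2
Var(X) = 179/2 − (71/8)² = 687/64

687/64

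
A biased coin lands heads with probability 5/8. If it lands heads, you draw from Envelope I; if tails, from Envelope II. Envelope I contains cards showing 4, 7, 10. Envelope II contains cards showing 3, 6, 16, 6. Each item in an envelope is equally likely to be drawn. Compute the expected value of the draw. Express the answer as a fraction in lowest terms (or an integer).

233/32

E[X | Envelope I] = (4 + 7 + 10)/3 = 7
E[X | Envelope II] = (3 + 6 + 16 + 6)/4 = 31/4
E[X] = (5/8)·7 + (3/8)·31/4 = 233/32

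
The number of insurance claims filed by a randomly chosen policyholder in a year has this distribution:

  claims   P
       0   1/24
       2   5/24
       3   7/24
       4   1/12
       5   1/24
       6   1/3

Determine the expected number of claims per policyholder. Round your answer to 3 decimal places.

E[X] = (1/24)·0 + (5/24)·2 + (7/24)·3 + (1/12)·4 + (1/24)·5 + (1/3)·6
     = 23/6 ≈ 3.833

3.833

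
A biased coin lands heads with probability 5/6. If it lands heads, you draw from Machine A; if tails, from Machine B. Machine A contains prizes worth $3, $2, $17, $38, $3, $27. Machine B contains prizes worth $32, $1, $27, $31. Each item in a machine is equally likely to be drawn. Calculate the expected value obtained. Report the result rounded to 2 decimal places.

$16.29

E[X | Machine A] = (3 + 2 + 17 + 38 + 3 + 27)/6 = 15
E[X | Machine B] = (32 + 1 + 27 + 31)/4 = 91/4
E[X] = (5/6)·15 + (1/6)·91/4 = 391/24 ≈ 16.29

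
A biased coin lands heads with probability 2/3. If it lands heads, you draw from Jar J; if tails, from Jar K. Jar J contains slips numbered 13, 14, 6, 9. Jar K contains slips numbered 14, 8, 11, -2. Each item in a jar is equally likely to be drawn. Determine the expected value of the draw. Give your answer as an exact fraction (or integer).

115/12

E[X | Jar J] = (13 + 14 + 6 + 9)/4 = 21/2
E[X | Jar K] = (14 + 8 + 11 − 2)/4 = 31/4
E[X] = (2/3)·21/2 + (1/3)·31/4 = 115/12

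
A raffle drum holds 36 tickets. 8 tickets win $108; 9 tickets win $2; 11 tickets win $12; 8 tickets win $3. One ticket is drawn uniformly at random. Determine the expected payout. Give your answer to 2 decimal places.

E[payout] = (8/36)·108 + (9/36)·2 + (11/36)·12 + (8/36)·3 = 173/6
≈ $28.83

$28.83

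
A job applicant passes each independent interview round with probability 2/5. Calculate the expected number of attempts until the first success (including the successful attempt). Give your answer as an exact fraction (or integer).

5/2

For a geometric distribution, E[trials] = 1/p = 1/(2/5) = 5/2.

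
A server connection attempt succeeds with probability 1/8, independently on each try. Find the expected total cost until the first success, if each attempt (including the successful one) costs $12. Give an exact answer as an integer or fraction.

$96

E[#attempts] = 1/p = 8; E[cost] = 12·8 = 96.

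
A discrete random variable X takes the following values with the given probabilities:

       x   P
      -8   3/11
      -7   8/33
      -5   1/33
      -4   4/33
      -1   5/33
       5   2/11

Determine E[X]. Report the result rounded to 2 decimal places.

-3.76

E[X] = (3/11)·(-8) + (8/33)·(-7) + (1/33)·(-5) + (4/33)·(-4) + (5/33)·(-1) + (2/11)·5
     = -124/33 ≈ -3.76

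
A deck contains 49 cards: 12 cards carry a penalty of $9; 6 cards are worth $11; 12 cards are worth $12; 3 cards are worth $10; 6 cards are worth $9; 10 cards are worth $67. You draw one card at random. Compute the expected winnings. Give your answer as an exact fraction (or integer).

856/49 dollars

E[payout] = (12/49)·(-9) + (6/49)·11 + (12/49)·12 + (3/49)·10 + (6/49)·9 + (10/49)·67 = 856/49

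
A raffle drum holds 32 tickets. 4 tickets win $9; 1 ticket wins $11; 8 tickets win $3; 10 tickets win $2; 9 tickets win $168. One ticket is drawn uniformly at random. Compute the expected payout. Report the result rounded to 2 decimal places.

$50.09

E[payout] = (4/32)·9 + (1/32)·11 + (8/32)·3 + (10/32)·2 + (9/32)·168 = 1603/32
≈ $50.09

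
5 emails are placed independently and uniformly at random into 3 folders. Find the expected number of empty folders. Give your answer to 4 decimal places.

0.3951

Let Xⱼ=1 if folder j is empty. P(Xⱼ=1) = ((3-1)/3)^5 = 32/243.
By linearity, E[#empty] = 3·32/243 = 32/81.
≈ 0.3951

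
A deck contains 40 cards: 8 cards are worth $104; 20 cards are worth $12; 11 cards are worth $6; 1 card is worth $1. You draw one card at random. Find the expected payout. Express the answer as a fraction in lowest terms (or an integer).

E[payout] = (8/40)·104 + (20/40)·12 + (11/40)·6 + (1/40)·1 = 1139/40

1139/40 dollars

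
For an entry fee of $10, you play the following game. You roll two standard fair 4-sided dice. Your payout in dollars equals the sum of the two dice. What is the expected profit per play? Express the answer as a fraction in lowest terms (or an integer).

Distribution of the sum of the two dice: 2 w.p. 1/16, 3 w.p. 1/8, 4 w.p. 3/16, 5 w.p. 1/4, 6 w.p. 3/16, 7 w.p. 1/8, …
E[payout] = (1/16)·2 + (1/8)·3 + (3/16)·4 + (1/4)·5 + (3/16)·6 + (1/8)·7 + (1/16)·8 = 5
Expected profit = 5 − 10 = -5

-$5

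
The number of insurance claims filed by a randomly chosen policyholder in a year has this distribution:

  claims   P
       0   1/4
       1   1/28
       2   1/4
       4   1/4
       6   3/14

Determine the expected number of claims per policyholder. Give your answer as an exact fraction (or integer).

79/28

E[X] = (1/4)·0 + (1/28)·1 + (1/4)·2 + (1/4)·4 + (3/14)·6
     = 79/28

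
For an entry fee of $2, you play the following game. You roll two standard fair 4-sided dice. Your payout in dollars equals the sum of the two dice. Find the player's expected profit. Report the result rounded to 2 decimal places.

$3.00

Distribution of the sum of the two dice: 2 w.p. 1/16, 3 w.p. 1/8, 4 w.p. 3/16, 5 w.p. 1/4, 6 w.p. 3/16, 7 w.p. 1/8, …
E[payout] = (1/16)·2 + (1/8)·3 + (3/16)·4 + (1/4)·5 + (3/16)·6 + (1/8)·7 + (1/16)·8 = 5
Expected profit = 5 − 2 = 3 ≈ $3.00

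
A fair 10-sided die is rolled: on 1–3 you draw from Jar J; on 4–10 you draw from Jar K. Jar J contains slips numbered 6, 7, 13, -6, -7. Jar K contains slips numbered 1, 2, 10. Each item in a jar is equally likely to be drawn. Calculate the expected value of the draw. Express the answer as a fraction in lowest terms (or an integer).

E[X | Jar J] = (6 + 7 + 13 − 6 − 7)/5 = 13/5
E[X | Jar K] = (1 + 2 + 10)/3 = 13/3
E[X] = (3/10)·13/5 + (7/10)·13/3 = 286/75

286/75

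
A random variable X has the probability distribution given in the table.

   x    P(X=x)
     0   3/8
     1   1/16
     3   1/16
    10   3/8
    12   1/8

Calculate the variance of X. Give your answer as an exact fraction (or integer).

207/8

E[X] = (3/8)·0 + (1/16)·1 + (1/16)·3 + (3/8)·10 + (1/8)·12 = 11/2
E[X²] = (3/8)·0 + (1/16)·1 + (1/16)·9 + (3/8)·100 + (1/8)·144 = 449/8
Var(X) = 449/8 − (11/2)² = 207/8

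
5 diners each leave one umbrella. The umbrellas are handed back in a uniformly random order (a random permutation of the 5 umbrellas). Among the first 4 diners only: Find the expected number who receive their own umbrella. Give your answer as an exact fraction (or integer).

Let Xᵢ = 1 if person i gets their own umbrella. For each i, P(Xᵢ=1) = 1/5.
By linearity of expectation, E[X₁+…+X_4] = 4·(1/5) = 4/5.

4/5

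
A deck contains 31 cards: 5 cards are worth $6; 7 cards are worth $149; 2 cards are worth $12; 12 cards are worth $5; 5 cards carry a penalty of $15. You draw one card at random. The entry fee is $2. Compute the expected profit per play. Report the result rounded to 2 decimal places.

E[payout] = (5/31)·6 + (7/31)·149 + (2/31)·12 + (12/31)·5 + (5/31)·(-15) = 1082/31
Expected profit = 1082/31 − 2 = 1020/31 ≈ $32.90

$32.90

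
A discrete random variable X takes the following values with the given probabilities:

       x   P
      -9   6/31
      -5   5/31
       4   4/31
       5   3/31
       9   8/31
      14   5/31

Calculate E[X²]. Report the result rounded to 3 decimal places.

E[X²] = (6/31)·81 + (5/31)·25 + (4/31)·16 + (3/31)·25 + (8/31)·81 + (5/31)·196
     = 2378/31 ≈ 76.710

76.710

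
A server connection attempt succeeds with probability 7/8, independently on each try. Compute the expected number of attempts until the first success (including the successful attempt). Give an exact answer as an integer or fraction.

For a geometric distribution, E[trials] = 1/p = 1/(7/8) = 8/7.

8/7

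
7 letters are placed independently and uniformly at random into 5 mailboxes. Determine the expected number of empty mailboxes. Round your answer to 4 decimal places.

1.0486

Let Xⱼ=1 if mailbox j is empty. P(Xⱼ=1) = ((5-1)/5)^7 = 16384/78125.
By linearity, E[#empty] = 5·16384/78125 = 16384/15625.
≈ 1.0486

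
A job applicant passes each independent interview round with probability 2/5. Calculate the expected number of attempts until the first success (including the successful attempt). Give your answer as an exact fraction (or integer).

For a geometric distribution, E[trials] = 1/p = 1/(2/5) = 5/2.

5/2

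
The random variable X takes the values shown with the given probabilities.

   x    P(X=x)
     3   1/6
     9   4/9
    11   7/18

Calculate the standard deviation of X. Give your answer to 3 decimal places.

E[X] = 79/9, E[X²] = 761/9
Var(X) = E[X²] − (E[X])² = 761/9 − 6241/81 = 608/81
SD(X) = √(608/81) ≈ 2.740

2.740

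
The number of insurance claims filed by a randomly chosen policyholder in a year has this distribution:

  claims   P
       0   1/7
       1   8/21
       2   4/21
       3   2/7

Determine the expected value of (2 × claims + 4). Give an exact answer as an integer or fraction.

E[2x+4] = (1/7)·4 + (8/21)·6 + (4/21)·8 + (2/7)·10
     = 152/21

152/21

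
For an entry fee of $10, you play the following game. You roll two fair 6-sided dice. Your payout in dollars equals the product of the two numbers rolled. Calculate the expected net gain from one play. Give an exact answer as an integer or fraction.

9/4 dollars

Distribution of the product of the two numbers rolled: 1 w.p. 1/36, 2 w.p. 1/18, 3 w.p. 1/18, 4 w.p. 1/12, 5 w.p. 1/18, 6 w.p. 1/9, …
E[payout] = (1/36)·1 + (1/18)·2 + (1/18)·3 + (1/12)·4 + (1/18)·5 + (1/9)·6 + (1/18)·8 + (1/36)·9 + (1/18)·10 + (1/9)·12 + (1/18)·15 + (1/36)·16 + (1/18)·18 + (1/18)·20 + (1/18)·24 + (1/36)·25 + (1/18)·30 + (1/36)·36 = 49/4
Expected profit = 49/4 − 10 = 9/4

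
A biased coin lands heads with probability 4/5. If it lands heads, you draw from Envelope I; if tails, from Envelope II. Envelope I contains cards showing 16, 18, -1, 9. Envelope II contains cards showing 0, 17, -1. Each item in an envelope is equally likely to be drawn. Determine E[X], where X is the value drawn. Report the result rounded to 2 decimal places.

9.47

E[X | Envelope I] = (16 + 18 − 1 + 9)/4 = 21/2
E[X | Envelope II] = (0 + 17 − 1)/3 = 16/3
E[X] = (4/5)·21/2 + (1/5)·16/3 = 142/15 ≈ 9.47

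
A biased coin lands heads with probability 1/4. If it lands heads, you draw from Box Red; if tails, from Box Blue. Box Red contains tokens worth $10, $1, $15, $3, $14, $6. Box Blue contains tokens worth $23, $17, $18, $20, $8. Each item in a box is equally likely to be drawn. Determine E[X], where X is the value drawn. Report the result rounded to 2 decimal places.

$14.94

E[X | Box Red] = (10 + 1 + 15 + 3 + 14 + 6)/6 = 49/6
E[X | Box Blue] = (23 + 17 + 18 + 20 + 8)/5 = 86/5
E[X] = (1/4)·49/6 + (3/4)·86/5 = 1793/120 ≈ 14.94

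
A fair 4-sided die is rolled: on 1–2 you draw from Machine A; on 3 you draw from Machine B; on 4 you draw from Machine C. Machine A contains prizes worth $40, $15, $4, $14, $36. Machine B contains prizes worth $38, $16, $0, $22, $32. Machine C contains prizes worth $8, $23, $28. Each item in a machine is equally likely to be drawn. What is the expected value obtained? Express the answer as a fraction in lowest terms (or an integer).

1273/60 dollars

E[X | Machine A] = (40 + 15 + 4 + 14 + 36)/5 = 109/5
E[X | Machine B] = (38 + 16 + 0 + 22 + 32)/5 = 108/5
E[X | Machine C] = (8 + 23 + 28)/3 = 59/3
E[X] = (1/2)·109/5 + (1/4)·108/5 + (1/4)·59/3 = 1273/60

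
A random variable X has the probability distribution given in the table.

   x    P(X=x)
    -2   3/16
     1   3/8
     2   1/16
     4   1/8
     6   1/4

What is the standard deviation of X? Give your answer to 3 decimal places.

E[X] = 17/8, E[X²] = 99/8
Var(X) = E[X²] − (E[X])² = 99/8 − 289/64 = 503/64
SD(X) = √(503/64) ≈ 2.803

2.803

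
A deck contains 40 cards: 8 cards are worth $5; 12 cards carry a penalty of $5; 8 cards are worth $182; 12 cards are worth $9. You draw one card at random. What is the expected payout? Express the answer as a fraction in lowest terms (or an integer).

E[payout] = (8/40)·5 + (12/40)·(-5) + (8/40)·182 + (12/40)·9 = 193/5

193/5 dollars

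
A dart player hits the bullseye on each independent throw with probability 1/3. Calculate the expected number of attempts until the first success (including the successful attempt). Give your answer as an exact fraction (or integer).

3

For a geometric distribution, E[trials] = 1/p = 1/(1/3) = 3.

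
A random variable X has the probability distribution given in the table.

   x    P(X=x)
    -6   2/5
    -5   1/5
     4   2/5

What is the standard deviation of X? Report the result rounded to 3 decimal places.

4.750

E[X] = -9/5, E[X²] = 129/5
Var(X) = E[X²] − (E[X])² = 129/5 − 81/25 = 564/25
SD(X) = √(564/25) ≈ 4.750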